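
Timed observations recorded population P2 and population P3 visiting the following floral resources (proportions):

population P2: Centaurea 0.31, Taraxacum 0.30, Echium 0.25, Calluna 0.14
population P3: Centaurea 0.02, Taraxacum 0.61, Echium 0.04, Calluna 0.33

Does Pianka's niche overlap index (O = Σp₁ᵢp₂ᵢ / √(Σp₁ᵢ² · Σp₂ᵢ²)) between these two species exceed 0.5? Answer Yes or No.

Σ p₁ᵢp₂ᵢ = 0.0062 + 0.1830 + 0.0100 + 0.0462 = 0.2454
Σp_1ᵢ² = 0.31² + 0.30² + 0.25² + 0.14² = 0.0961 + 0.0900 + 0.0625 + 0.0196 = 0.2682
Σp_2ᵢ² = 0.02² + 0.61² + 0.04² + 0.33² = 0.0004 + 0.3721 + 0.0016 + 0.1089 = 0.4830
O = 0.2454 / √(0.2682 × 0.4830) = 0.2454 / 0.35992 = 0.6818
O = 0.6818 > 0.5 → Yes.

Yes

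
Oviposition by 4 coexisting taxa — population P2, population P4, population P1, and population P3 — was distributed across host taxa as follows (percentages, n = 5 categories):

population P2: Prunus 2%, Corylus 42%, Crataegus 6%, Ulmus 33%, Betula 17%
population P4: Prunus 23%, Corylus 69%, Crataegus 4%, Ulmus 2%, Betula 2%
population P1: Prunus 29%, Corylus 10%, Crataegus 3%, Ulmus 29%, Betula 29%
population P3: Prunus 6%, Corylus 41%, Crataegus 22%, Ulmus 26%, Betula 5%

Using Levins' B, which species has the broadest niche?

population P1

Convert percentages to proportions (divide by 100).
Σp_P2ᵢ² = 0.02² + 0.42² + 0.06² + 0.33² + 0.17² = 0.0004 + 0.1764 + 0.0036 + 0.1089 + 0.0289 = 0.3182
B_P2 = 1 / 0.3182 = 3.1427
Σp_P4ᵢ² = 0.23² + 0.69² + 0.04² + 0.02² + 0.02² = 0.0529 + 0.4761 + 0.0016 + 0.0004 + 0.0004 = 0.5314
B_P4 = 1 / 0.5314 = 1.8818
Σp_P1ᵢ² = 0.29² + 0.10² + 0.03² + 0.29² + 0.29² = 0.0841 + 0.0100 + 0.0009 + 0.0841 + 0.0841 = 0.2632
B_P1 = 1 / 0.2632 = 3.7994
Σp_P3ᵢ² = 0.06² + 0.41² + 0.22² + 0.26² + 0.05² = 0.0036 + 0.1681 + 0.0484 + 0.0676 + 0.0025 = 0.2902
B_P3 = 1 / 0.2902 = 3.4459
Highest B → broadest niche (most generalist): population P1 (B = 3.80).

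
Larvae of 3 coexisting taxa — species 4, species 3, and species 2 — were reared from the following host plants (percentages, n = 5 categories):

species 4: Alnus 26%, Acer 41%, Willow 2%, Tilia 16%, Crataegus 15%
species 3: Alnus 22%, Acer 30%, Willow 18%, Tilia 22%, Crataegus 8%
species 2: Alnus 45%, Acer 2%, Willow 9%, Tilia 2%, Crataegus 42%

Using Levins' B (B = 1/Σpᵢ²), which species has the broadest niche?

species 3

Convert percentages to proportions (divide by 100).
Σp_4ᵢ² = 0.26² + 0.41² + 0.02² + 0.16² + 0.15² = 0.0676 + 0.1681 + 0.0004 + 0.0256 + 0.0225 = 0.2842
B_4 = 1 / 0.2842 = 3.5186
Σp_3ᵢ² = 0.22² + 0.30² + 0.18² + 0.22² + 0.08² = 0.0484 + 0.0900 + 0.0324 + 0.0484 + 0.0064 = 0.2256
B_3 = 1 / 0.2256 = 4.4326
Σp_2ᵢ² = 0.45² + 0.02² + 0.09² + 0.02² + 0.42² = 0.2025 + 0.0004 + 0.0081 + 0.0004 + 0.1764 = 0.3878
B_2 = 1 / 0.3878 = 2.5786
Highest B → broadest niche (most generalist): species 3 (B = 4.43).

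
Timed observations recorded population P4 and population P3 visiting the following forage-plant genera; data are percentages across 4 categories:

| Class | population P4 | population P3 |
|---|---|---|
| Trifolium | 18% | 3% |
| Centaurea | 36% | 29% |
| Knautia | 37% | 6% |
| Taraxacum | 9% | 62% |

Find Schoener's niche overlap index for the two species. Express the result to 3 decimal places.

Convert percentages to proportions (divide by 100).
Σ|p₁ᵢ − p₂ᵢ| = 0.15 + 0.07 + 0.31 + 0.53 = 1.06
D = 1 − ½ × 1.06 = 1 − 0.530 = 0.47000

0.470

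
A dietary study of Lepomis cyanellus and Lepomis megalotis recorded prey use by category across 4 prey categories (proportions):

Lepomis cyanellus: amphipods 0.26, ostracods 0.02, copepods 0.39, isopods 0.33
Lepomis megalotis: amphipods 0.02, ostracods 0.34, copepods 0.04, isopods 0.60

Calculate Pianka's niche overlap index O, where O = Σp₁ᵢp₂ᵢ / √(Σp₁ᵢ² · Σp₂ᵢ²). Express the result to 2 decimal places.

0.57

Σ p₁ᵢp₂ᵢ = 0.0052 + 0.0068 + 0.0156 + 0.1980 = 0.2256
Σp_1ᵢ² = 0.26² + 0.02² + 0.39² + 0.33² = 0.0676 + 0.0004 + 0.1521 + 0.1089 = 0.3290
Σp_2ᵢ² = 0.02² + 0.34² + 0.04² + 0.60² = 0.0004 + 0.1156 + 0.0016 + 0.3600 = 0.4776
O = 0.2256 / √(0.3290 × 0.4776) = 0.2256 / 0.39640 = 0.5691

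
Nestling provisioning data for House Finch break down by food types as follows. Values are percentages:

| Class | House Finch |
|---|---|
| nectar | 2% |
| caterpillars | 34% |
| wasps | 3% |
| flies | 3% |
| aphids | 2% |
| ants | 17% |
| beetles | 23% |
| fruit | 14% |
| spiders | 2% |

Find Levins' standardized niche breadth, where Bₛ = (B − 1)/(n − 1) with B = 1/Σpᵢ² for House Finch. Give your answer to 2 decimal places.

0.44

Convert percentages to proportions (divide by 100).
Σpᵢ² = 0.02² + 0.34² + 0.03² + 0.03² + 0.02² + 0.17² + 0.23² + 0.14² + 0.02² = 0.0004 + 0.1156 + 0.0009 + 0.0009 + 0.0004 + 0.0289 + 0.0529 + 0.0196 + 0.0004 = 0.2200
B = 1 / 0.2200 = 4.5455
Bₛ = (B − 1)/(n − 1) = (4.5455 − 1)/(9 − 1) = 3.5455/8 = 0.4432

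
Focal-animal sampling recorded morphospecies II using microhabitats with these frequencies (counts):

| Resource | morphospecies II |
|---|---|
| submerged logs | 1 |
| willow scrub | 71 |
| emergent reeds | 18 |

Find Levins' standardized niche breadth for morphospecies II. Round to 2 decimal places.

Proportions for morphospecies II (n=90): 1/90=0.0111, 71/90=0.7889, 18/90=0.2000
Σpᵢ² = 0.0111² + 0.7889² + 0.2000² = 0.000123 + 0.622363 + 0.040000 = 0.662486
B = 1 / 0.662486 = 1.5095
Bₛ = (B − 1)/(n − 1) = (1.5095 − 1)/(3 − 1) = 0.5095/2 = 0.2548

0.25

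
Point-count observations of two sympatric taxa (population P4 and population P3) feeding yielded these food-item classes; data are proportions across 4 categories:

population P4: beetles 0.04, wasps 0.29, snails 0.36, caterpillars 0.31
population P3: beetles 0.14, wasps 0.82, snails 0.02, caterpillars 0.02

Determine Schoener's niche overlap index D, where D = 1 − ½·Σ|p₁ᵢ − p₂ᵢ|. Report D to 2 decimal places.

0.37

Σ|p₁ᵢ − p₂ᵢ| = 0.10 + 0.53 + 0.34 + 0.29 = 1.26
D = 1 − ½ × 1.26 = 1 − 0.630 = 0.3700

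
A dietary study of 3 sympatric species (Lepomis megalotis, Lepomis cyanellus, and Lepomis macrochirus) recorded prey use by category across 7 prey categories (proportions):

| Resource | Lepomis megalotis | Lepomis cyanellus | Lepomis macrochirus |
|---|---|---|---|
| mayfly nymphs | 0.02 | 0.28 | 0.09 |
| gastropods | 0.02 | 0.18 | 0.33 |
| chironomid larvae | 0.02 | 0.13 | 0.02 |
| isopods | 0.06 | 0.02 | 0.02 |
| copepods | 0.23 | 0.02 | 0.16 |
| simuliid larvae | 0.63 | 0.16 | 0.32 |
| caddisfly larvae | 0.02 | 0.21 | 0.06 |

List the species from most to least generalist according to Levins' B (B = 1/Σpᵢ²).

Σp_megaᵢ² = 0.02² + 0.02² + 0.02² + 0.06² + 0.23² + 0.63² + 0.02² = 0.0004 + 0.0004 + 0.0004 + 0.0036 + 0.0529 + 0.3969 + 0.0004 = 0.4550
B_mega = 1 / 0.4550 = 2.1978
Σp_cyanᵢ² = 0.28² + 0.18² + 0.13² + 0.02² + 0.02² + 0.16² + 0.21² = 0.0784 + 0.0324 + 0.0169 + 0.0004 + 0.0004 + 0.0256 + 0.0441 = 0.1982
B_cyan = 1 / 0.1982 = 5.0454
Σp_macrᵢ² = 0.09² + 0.33² + 0.02² + 0.02² + 0.16² + 0.32² + 0.06² = 0.0081 + 0.1089 + 0.0004 + 0.0004 + 0.0256 + 0.1024 + 0.0036 = 0.2494
B_macr = 1 / 0.2494 = 4.0096
Ranking by B (broadest → narrowest): Lepomis cyanellus (5.05) > Lepomis macrochirus (4.01) > Lepomis megalotis (2.20)

Lepomis cyanellus > Lepomis macrochirus > Lepomis megalotis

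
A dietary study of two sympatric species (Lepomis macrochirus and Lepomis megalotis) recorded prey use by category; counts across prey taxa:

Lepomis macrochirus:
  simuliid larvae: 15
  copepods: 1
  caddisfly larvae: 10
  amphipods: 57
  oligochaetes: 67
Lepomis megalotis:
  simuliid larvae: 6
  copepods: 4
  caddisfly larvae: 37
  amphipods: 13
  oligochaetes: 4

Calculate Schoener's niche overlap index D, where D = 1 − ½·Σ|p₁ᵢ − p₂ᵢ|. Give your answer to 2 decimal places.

Proportions for Lepomis macrochirus (n=150): 15/150=0.1000, 1/150=0.0067, 10/150=0.0667, 57/150=0.3800, 67/150=0.4467
Proportions for Lepomis megalotis (n=64): 6/64=0.0938, 4/64=0.0625, 37/64=0.5781, 13/64=0.2031, 4/64=0.0625
Σ|p₁ᵢ − p₂ᵢ| = 0.0062 + 0.0558 + 0.5114 + 0.1769 + 0.3842 = 1.1345
D = 1 − ½ × 1.1345 = 1 − 0.56725 = 0.43275

0.43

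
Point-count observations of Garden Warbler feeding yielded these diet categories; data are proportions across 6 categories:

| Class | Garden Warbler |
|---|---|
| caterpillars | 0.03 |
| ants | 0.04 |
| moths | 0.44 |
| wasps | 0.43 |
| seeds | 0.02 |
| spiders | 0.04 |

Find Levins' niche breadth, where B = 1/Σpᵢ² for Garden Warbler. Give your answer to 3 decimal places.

Σpᵢ² = 0.03² + 0.04² + 0.44² + 0.43² + 0.02² + 0.04² = 0.0009 + 0.0016 + 0.1936 + 0.1849 + 0.0004 + 0.0016 = 0.3830
B = 1 / 0.3830 = 2.61097

2.611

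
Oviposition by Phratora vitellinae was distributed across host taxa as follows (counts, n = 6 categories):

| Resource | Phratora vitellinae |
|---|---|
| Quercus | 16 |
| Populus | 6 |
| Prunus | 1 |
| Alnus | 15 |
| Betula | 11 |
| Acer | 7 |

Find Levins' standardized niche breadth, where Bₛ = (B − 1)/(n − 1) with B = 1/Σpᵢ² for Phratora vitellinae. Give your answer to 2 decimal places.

0.71

Proportions for Phratora vitellinae (n=56): 16/56=0.2857, 6/56=0.1071, 1/56=0.0179, 15/56=0.2679, 11/56=0.1964, 7/56=0.1250
Σpᵢ² = 0.2857² + 0.1071² + 0.0179² + 0.2679² + 0.1964² + 0.1250² = 0.081624 + 0.011470 + 0.000320 + 0.071770 + 0.038573 + 0.015625 = 0.219382
B = 1 / 0.219382 = 4.5583
Bₛ = (B − 1)/(n − 1) = (4.5583 − 1)/(6 − 1) = 3.5583/5 = 0.7117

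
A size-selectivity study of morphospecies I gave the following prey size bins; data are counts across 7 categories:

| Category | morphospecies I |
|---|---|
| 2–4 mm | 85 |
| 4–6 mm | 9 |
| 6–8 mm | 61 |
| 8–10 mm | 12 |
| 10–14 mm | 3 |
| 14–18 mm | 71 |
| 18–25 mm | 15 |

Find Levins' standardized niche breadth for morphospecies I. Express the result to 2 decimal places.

0.50

Proportions for morphospecies I (n=256): 85/256=0.3320, 9/256=0.0352, 61/256=0.2383, 12/256=0.0469, 3/256=0.0117, 71/256=0.2773, 15/256=0.0586
Σpᵢ² = 0.3320² + 0.0352² + 0.2383² + 0.0469² + 0.0117² + 0.2773² + 0.0586² = 0.110224 + 0.001239 + 0.056787 + 0.002200 + 0.000137 + 0.076895 + 0.003434 = 0.250916
B = 1 / 0.250916 = 3.9854
Bₛ = (B − 1)/(n − 1) = (3.9854 − 1)/(7 − 1) = 2.9854/6 = 0.4976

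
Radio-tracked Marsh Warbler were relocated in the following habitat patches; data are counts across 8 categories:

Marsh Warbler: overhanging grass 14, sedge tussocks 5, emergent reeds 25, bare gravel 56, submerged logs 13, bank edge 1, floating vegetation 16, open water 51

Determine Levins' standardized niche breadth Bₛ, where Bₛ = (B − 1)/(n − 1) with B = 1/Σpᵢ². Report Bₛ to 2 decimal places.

0.52

Proportions for Marsh Warbler (n=181): 14/181=0.0773, 5/181=0.0276, 25/181=0.1381, 56/181=0.3094, 13/181=0.0718, 1/181=0.0055, 16/181=0.0884, 51/181=0.2818
Σpᵢ² = 0.0773² + 0.0276² + 0.1381² + 0.3094² + 0.0718² + 0.0055² + 0.0884² + 0.2818² = 0.005975 + 0.000762 + 0.019072 + 0.095728 + 0.005155 + 0.000030 + 0.007815 + 0.079411 = 0.213948
B = 1 / 0.213948 = 4.6740
Bₛ = (B − 1)/(n − 1) = (4.6740 − 1)/(8 − 1) = 3.6740/7 = 0.5249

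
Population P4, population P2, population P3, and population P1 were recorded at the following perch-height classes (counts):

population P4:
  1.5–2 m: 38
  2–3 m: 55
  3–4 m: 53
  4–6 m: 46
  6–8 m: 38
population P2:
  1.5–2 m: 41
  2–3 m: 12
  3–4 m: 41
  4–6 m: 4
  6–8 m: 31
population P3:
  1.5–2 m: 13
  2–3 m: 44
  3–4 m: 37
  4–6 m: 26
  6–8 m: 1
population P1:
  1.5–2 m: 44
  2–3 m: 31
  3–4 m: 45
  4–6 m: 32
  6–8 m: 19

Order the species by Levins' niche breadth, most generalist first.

Proportions for population P4 (n=230): 38/230=0.1652, 55/230=0.2391, 53/230=0.2304, 46/230=0.2000, 38/230=0.1652
Proportions for population P2 (n=129): 41/129=0.3178, 12/129=0.0930, 41/129=0.3178, 4/129=0.0310, 31/129=0.2403
Proportions for population P3 (n=121): 13/121=0.1074, 44/121=0.3636, 37/121=0.3058, 26/121=0.2149, 1/121=0.0083
Proportions for population P1 (n=171): 44/171=0.2573, 31/171=0.1813, 45/171=0.2632, 32/171=0.1871, 19/171=0.1111
Σp_P4ᵢ² = 0.1652² + 0.2391² + 0.2304² + 0.2000² + 0.1652² = 0.027291 + 0.057169 + 0.053084 + 0.040000 + 0.027291 = 0.204835
B_P4 = 1 / 0.204835 = 4.8820
Σp_P2ᵢ² = 0.3178² + 0.0930² + 0.3178² + 0.0310² + 0.2403² = 0.100997 + 0.008649 + 0.100997 + 0.000961 + 0.057744 = 0.269348
B_P2 = 1 / 0.269348 = 3.7127
Σp_P3ᵢ² = 0.1074² + 0.3636² + 0.3058² + 0.2149² + 0.0083² = 0.011535 + 0.132205 + 0.093514 + 0.046182 + 0.000069 = 0.283505
B_P3 = 1 / 0.283505 = 3.5273
Σp_P1ᵢ² = 0.2573² + 0.1813² + 0.2632² + 0.1871² + 0.1111² = 0.066203 + 0.032870 + 0.069274 + 0.035006 + 0.012343 = 0.215696
B_P1 = 1 / 0.215696 = 4.6362
Ranking by B (broadest → narrowest): population P4 (4.88) > population P1 (4.64) > population P2 (3.71) > population P3 (3.53)

population P4 > population P1 > population P2 > population P3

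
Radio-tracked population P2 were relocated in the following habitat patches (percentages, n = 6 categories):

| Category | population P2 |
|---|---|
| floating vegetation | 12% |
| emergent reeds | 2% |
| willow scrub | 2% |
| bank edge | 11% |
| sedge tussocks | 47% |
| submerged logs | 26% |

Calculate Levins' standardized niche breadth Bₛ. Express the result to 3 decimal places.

Convert percentages to proportions (divide by 100).
Σpᵢ² = 0.12² + 0.02² + 0.02² + 0.11² + 0.47² + 0.26² = 0.0144 + 0.0004 + 0.0004 + 0.0121 + 0.2209 + 0.0676 = 0.3158
B = 1 / 0.3158 = 3.16656
Bₛ = (B − 1)/(n − 1) = (3.16656 − 1)/(6 − 1) = 2.16656/5 = 0.43331

0.433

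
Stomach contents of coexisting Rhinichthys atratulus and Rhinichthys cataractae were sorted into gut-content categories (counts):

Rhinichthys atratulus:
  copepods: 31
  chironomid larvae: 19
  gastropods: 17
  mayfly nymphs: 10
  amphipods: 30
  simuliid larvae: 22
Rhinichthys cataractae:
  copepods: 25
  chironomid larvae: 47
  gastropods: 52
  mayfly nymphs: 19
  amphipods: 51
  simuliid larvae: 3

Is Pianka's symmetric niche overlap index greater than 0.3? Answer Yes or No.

Proportions for Rhinichthys atratulus (n=129): 31/129=0.2403, 19/129=0.1473, 17/129=0.1318, 10/129=0.0775, 30/129=0.2326, 22/129=0.1705
Proportions for Rhinichthys cataractae (n=197): 25/197=0.1269, 47/197=0.2386, 52/197=0.2640, 19/197=0.0964, 51/197=0.2589, 3/197=0.0152
Σ p₁ᵢp₂ᵢ = 0.030494 + 0.035146 + 0.034795 + 0.007471 + 0.060220 + 0.002592 = 0.170718
Σp_1ᵢ² = 0.2403² + 0.1473² + 0.1318² + 0.0775² + 0.2326² + 0.1705² = 0.057744 + 0.021697 + 0.017371 + 0.006006 + 0.054103 + 0.029070 = 0.185991
Σp_2ᵢ² = 0.1269² + 0.2386² + 0.2640² + 0.0964² + 0.2589² + 0.0152² = 0.016104 + 0.056930 + 0.069696 + 0.009293 + 0.067029 + 0.000231 = 0.219283
O = 0.170718 / √(0.185991 × 0.219283) = 0.170718 / 0.2019521 = 0.8453
O = 0.8453 > 0.3 → Yes.

Yes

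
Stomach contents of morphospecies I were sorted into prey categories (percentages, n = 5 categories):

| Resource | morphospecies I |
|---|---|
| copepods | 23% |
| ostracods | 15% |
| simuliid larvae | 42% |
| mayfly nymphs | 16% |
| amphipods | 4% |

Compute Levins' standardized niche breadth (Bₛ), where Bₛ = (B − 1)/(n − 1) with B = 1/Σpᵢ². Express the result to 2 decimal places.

Convert percentages to proportions (divide by 100).
Σpᵢ² = 0.23² + 0.15² + 0.42² + 0.16² + 0.04² = 0.0529 + 0.0225 + 0.1764 + 0.0256 + 0.0016 = 0.2790
B = 1 / 0.2790 = 3.5842
Bₛ = (B − 1)/(n − 1) = (3.5842 − 1)/(5 − 1) = 2.5842/4 = 0.6461

0.65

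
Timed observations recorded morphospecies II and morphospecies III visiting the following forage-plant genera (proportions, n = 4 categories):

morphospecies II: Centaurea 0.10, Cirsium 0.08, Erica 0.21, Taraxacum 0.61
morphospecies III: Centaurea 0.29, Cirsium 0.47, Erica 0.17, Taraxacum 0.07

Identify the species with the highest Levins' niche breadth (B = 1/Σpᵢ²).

morphospecies III

Σp_IIᵢ² = 0.10² + 0.08² + 0.21² + 0.61² = 0.0100 + 0.0064 + 0.0441 + 0.3721 = 0.4326
B_II = 1 / 0.4326 = 2.3116
Σp_IIIᵢ² = 0.29² + 0.47² + 0.17² + 0.07² = 0.0841 + 0.2209 + 0.0289 + 0.0049 = 0.3388
B_III = 1 / 0.3388 = 2.9516
Highest B → broadest niche (most generalist): morphospecies III (B = 2.95).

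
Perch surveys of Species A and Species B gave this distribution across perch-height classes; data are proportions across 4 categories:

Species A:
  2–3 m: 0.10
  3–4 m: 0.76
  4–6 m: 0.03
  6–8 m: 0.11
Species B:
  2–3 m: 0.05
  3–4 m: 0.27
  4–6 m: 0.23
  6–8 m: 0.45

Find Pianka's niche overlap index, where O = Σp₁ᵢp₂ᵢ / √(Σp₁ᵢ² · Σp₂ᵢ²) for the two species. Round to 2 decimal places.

Σ p₁ᵢp₂ᵢ = 0.0050 + 0.2052 + 0.0069 + 0.0495 = 0.2666
Σp_1ᵢ² = 0.10² + 0.76² + 0.03² + 0.11² = 0.0100 + 0.5776 + 0.0009 + 0.0121 = 0.6006
Σp_2ᵢ² = 0.05² + 0.27² + 0.23² + 0.45² = 0.0025 + 0.0729 + 0.0529 + 0.2025 = 0.3308
O = 0.2666 / √(0.6006 × 0.3308) = 0.2666 / 0.44573 = 0.5981

0.60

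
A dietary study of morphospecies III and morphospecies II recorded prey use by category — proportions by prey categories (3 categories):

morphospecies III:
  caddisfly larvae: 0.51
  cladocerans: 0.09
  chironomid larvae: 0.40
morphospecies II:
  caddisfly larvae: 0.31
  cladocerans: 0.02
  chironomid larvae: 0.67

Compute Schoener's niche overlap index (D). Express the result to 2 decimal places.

Σ|p₁ᵢ − p₂ᵢ| = 0.20 + 0.07 + 0.27 = 0.54
D = 1 − ½ × 0.54 = 1 − 0.270 = 0.7300

0.73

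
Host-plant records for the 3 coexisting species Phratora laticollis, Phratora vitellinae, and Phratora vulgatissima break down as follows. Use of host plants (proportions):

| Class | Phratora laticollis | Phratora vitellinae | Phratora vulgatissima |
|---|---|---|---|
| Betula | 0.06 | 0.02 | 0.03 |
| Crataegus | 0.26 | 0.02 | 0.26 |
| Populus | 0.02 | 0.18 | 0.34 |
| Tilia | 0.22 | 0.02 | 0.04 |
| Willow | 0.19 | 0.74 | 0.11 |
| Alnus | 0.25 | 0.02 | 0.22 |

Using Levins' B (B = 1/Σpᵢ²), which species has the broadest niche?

Σp_latiᵢ² = 0.06² + 0.26² + 0.02² + 0.22² + 0.19² + 0.25² = 0.0036 + 0.0676 + 0.0004 + 0.0484 + 0.0361 + 0.0625 = 0.2186
B_lati = 1 / 0.2186 = 4.5746
Σp_viteᵢ² = 0.02² + 0.02² + 0.18² + 0.02² + 0.74² + 0.02² = 0.0004 + 0.0004 + 0.0324 + 0.0004 + 0.5476 + 0.0004 = 0.5816
B_vite = 1 / 0.5816 = 1.7194
Σp_vulgᵢ² = 0.03² + 0.26² + 0.34² + 0.04² + 0.11² + 0.22² = 0.0009 + 0.0676 + 0.1156 + 0.0016 + 0.0121 + 0.0484 = 0.2462
B_vulg = 1 / 0.2462 = 4.0617
Highest B → broadest niche (most generalist): Phratora laticollis (B = 4.57).

Phratora laticollis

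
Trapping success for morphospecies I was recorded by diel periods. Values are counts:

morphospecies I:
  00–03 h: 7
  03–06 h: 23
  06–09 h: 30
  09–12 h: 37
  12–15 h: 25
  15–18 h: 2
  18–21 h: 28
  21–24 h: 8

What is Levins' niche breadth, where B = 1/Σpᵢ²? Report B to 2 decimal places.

Proportions for morphospecies I (n=160): 7/160=0.0438, 23/160=0.1438, 30/160=0.1875, 37/160=0.2313, 25/160=0.1563, 2/160=0.0125, 28/160=0.1750, 8/160=0.0500
Σpᵢ² = 0.0438² + 0.1438² + 0.1875² + 0.2313² + 0.1563² + 0.0125² + 0.1750² + 0.0500² = 0.001918 + 0.020678 + 0.035156 + 0.053500 + 0.024430 + 0.000156 + 0.030625 + 0.002500 = 0.168963
B = 1 / 0.168963 = 5.9185

5.92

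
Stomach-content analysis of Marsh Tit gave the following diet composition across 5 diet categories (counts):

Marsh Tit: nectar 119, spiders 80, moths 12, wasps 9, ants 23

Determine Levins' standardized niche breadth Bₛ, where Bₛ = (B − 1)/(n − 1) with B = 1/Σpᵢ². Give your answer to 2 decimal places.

0.44

Proportions for Marsh Tit (n=243): 119/243=0.4897, 80/243=0.3292, 12/243=0.0494, 9/243=0.0370, 23/243=0.0947
Σpᵢ² = 0.4897² + 0.3292² + 0.0494² + 0.0370² + 0.0947² = 0.239806 + 0.108373 + 0.002440 + 0.001369 + 0.008968 = 0.360956
B = 1 / 0.360956 = 2.7704
Bₛ = (B − 1)/(n − 1) = (2.7704 − 1)/(5 − 1) = 1.7704/4 = 0.4426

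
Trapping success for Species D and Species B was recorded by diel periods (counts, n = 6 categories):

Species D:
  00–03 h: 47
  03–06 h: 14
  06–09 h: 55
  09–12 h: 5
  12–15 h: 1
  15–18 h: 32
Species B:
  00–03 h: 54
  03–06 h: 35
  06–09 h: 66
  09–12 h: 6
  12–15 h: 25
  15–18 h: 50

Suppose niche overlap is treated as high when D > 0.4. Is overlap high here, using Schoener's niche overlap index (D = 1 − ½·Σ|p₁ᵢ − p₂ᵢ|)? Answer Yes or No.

Yes

Proportions for Species D (n=154): 47/154=0.3052, 14/154=0.0909, 55/154=0.3571, 5/154=0.0325, 1/154=0.0065, 32/154=0.2078
Proportions for Species B (n=236): 54/236=0.2288, 35/236=0.1483, 66/236=0.2797, 6/236=0.0254, 25/236=0.1059, 50/236=0.2119
Σ|p₁ᵢ − p₂ᵢ| = 0.0764 + 0.0574 + 0.0774 + 0.0071 + 0.0994 + 0.0041 = 0.3218
D = 1 − ½ × 0.3218 = 1 − 0.16090 = 0.83910
D = 0.83910 > 0.4 → Yes.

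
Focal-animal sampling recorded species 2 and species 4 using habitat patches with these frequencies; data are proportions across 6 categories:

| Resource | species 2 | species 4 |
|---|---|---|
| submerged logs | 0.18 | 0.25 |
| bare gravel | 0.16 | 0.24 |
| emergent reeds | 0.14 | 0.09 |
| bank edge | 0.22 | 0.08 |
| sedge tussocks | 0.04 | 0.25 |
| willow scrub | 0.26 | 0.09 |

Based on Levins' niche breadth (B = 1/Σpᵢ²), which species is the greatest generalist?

Σp_2ᵢ² = 0.18² + 0.16² + 0.14² + 0.22² + 0.04² + 0.26² = 0.0324 + 0.0256 + 0.0196 + 0.0484 + 0.0016 + 0.0676 = 0.1952
B_2 = 1 / 0.1952 = 5.1230
Σp_4ᵢ² = 0.25² + 0.24² + 0.09² + 0.08² + 0.25² + 0.09² = 0.0625 + 0.0576 + 0.0081 + 0.0064 + 0.0625 + 0.0081 = 0.2052
B_4 = 1 / 0.2052 = 4.8733
Highest B → broadest niche (most generalist): species 2 (B = 5.12).

species 2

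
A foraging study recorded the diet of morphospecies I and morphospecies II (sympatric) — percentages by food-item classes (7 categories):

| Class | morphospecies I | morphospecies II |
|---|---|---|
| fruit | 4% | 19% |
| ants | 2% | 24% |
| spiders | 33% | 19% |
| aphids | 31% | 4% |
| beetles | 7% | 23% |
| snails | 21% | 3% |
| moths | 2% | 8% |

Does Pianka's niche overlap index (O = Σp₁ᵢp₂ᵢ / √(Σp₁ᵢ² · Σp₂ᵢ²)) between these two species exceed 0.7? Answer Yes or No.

Convert percentages to proportions (divide by 100).
Σ p₁ᵢp₂ᵢ = 0.0076 + 0.0048 + 0.0627 + 0.0124 + 0.0161 + 0.0063 + 0.0016 = 0.1115
Σp_1ᵢ² = 0.04² + 0.02² + 0.33² + 0.31² + 0.07² + 0.21² + 0.02² = 0.0016 + 0.0004 + 0.1089 + 0.0961 + 0.0049 + 0.0441 + 0.0004 = 0.2564
Σp_2ᵢ² = 0.19² + 0.24² + 0.19² + 0.04² + 0.23² + 0.03² + 0.08² = 0.0361 + 0.0576 + 0.0361 + 0.0016 + 0.0529 + 0.0009 + 0.0064 = 0.1916
O = 0.1115 / √(0.2564 × 0.1916) = 0.1115 / 0.22164 = 0.5031
O = 0.5031 < 0.7 → No.

No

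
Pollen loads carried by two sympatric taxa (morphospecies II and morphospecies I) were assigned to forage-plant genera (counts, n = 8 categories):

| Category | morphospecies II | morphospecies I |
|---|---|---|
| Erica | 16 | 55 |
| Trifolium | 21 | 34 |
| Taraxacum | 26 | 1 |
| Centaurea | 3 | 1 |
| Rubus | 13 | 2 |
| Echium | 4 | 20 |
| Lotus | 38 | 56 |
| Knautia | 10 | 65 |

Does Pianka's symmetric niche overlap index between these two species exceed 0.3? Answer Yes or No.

Proportions for morphospecies II (n=131): 16/131=0.1221, 21/131=0.1603, 26/131=0.1985, 3/131=0.0229, 13/131=0.0992, 4/131=0.0305, 38/131=0.2901, 10/131=0.0763
Proportions for morphospecies I (n=234): 55/234=0.2350, 34/234=0.1453, 1/234=0.0043, 1/234=0.0043, 2/234=0.0085, 20/234=0.0855, 56/234=0.2393, 65/234=0.2778
Σ p₁ᵢp₂ᵢ = 0.028694 + 0.023292 + 0.000854 + 0.000098 + 0.000843 + 0.002608 + 0.069421 + 0.021196 = 0.147006
Σp_1ᵢ² = 0.1221² + 0.1603² + 0.1985² + 0.0229² + 0.0992² + 0.0305² + 0.2901² + 0.0763² = 0.014908 + 0.025696 + 0.039402 + 0.000524 + 0.009841 + 0.000930 + 0.084158 + 0.005822 = 0.181281
Σp_2ᵢ² = 0.2350² + 0.1453² + 0.0043² + 0.0043² + 0.0085² + 0.0855² + 0.2393² + 0.2778² = 0.055225 + 0.021112 + 0.000018 + 0.000018 + 0.000072 + 0.007310 + 0.057264 + 0.077173 = 0.218192
O = 0.147006 / √(0.181281 × 0.218192) = 0.147006 / 0.1988820 = 0.7392
O = 0.7392 > 0.3 → Yes.

Yes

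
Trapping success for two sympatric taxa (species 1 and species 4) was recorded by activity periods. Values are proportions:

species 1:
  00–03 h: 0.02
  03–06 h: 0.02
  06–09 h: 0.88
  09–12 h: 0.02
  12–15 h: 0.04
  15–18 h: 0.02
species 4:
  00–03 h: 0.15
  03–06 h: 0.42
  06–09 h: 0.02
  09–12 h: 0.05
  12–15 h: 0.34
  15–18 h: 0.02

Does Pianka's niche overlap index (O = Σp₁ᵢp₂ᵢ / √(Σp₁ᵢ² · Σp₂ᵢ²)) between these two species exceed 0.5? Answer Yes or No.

Σ p₁ᵢp₂ᵢ = 0.0030 + 0.0084 + 0.0176 + 0.0010 + 0.0136 + 0.0004 = 0.0440
Σp_1ᵢ² = 0.02² + 0.02² + 0.88² + 0.02² + 0.04² + 0.02² = 0.0004 + 0.0004 + 0.7744 + 0.0004 + 0.0016 + 0.0004 = 0.7776
Σp_2ᵢ² = 0.15² + 0.42² + 0.02² + 0.05² + 0.34² + 0.02² = 0.0225 + 0.1764 + 0.0004 + 0.0025 + 0.1156 + 0.0004 = 0.3178
O = 0.0440 / √(0.7776 × 0.3178) = 0.0440 / 0.49711 = 0.0885
O = 0.0885 < 0.5 → No.

No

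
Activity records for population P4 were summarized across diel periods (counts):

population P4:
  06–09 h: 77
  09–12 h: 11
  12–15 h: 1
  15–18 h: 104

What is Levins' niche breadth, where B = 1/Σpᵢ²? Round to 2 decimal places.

2.21

Proportions for population P4 (n=193): 77/193=0.3990, 11/193=0.0570, 1/193=0.0052, 104/193=0.5389
Σpᵢ² = 0.3990² + 0.0570² + 0.0052² + 0.5389² = 0.159201 + 0.003249 + 0.000027 + 0.290413 = 0.452890
B = 1 / 0.452890 = 2.2080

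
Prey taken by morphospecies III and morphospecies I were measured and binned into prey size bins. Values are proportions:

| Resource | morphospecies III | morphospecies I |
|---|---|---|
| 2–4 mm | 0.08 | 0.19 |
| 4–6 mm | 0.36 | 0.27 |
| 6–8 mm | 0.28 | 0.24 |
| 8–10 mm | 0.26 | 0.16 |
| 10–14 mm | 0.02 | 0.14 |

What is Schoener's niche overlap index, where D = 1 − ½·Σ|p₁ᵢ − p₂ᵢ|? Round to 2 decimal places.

Σ|p₁ᵢ − p₂ᵢ| = 0.11 + 0.09 + 0.04 + 0.10 + 0.12 = 0.46
D = 1 − ½ × 0.46 = 1 − 0.230 = 0.7700

0.77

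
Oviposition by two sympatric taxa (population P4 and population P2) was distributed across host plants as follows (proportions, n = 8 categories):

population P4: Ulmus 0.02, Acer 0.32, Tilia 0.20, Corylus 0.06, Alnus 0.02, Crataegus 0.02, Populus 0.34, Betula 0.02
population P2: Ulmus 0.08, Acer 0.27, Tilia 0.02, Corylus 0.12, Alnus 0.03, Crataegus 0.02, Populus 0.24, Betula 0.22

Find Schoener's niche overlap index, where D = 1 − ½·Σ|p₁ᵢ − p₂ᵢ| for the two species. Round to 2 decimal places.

Σ|p₁ᵢ − p₂ᵢ| = 0.06 + 0.05 + 0.18 + 0.06 + 0.01 + 0.00 + 0.10 + 0.20 = 0.66
D = 1 − ½ × 0.66 = 1 − 0.330 = 0.6700

0.67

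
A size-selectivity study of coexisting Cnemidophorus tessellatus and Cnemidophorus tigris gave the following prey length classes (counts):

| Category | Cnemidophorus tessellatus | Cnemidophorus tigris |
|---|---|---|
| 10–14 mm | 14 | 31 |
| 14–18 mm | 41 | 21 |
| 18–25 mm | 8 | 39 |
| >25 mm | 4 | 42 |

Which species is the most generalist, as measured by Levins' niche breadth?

Cnemidophorus tigris

Proportions for Cnemidophorus tessellatus (n=67): 14/67=0.2090, 41/67=0.6119, 8/67=0.1194, 4/67=0.0597
Proportions for Cnemidophorus tigris (n=133): 31/133=0.2331, 21/133=0.1579, 39/133=0.2932, 42/133=0.3158
Σp_tessᵢ² = 0.2090² + 0.6119² + 0.1194² + 0.0597² = 0.043681 + 0.374422 + 0.014256 + 0.003564 = 0.435923
B_tess = 1 / 0.435923 = 2.2940
Σp_tigrᵢ² = 0.2331² + 0.1579² + 0.2932² + 0.3158² = 0.054336 + 0.024932 + 0.085966 + 0.099730 = 0.264964
B_tigr = 1 / 0.264964 = 3.7741
Highest B → broadest niche (most generalist): Cnemidophorus tigris (B = 3.77).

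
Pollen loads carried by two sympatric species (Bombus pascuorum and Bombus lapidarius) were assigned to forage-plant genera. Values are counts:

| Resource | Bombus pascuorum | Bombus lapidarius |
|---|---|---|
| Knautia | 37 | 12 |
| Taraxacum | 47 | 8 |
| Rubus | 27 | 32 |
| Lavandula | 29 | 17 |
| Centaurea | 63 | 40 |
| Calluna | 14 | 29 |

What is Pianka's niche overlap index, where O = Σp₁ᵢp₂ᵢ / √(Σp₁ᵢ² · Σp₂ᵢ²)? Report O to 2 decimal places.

Proportions for Bombus pascuorum (n=217): 37/217=0.1705, 47/217=0.2166, 27/217=0.1244, 29/217=0.1336, 63/217=0.2903, 14/217=0.0645
Proportions for Bombus lapidarius (n=138): 12/138=0.0870, 8/138=0.0580, 32/138=0.2319, 17/138=0.1232, 40/138=0.2899, 29/138=0.2101
Σ p₁ᵢp₂ᵢ = 0.014834 + 0.012563 + 0.028848 + 0.016460 + 0.084158 + 0.013551 = 0.170414
Σp_1ᵢ² = 0.1705² + 0.2166² + 0.1244² + 0.1336² + 0.2903² + 0.0645² = 0.029070 + 0.046916 + 0.015475 + 0.017849 + 0.084274 + 0.004160 = 0.197744
Σp_2ᵢ² = 0.0870² + 0.0580² + 0.2319² + 0.1232² + 0.2899² + 0.2101² = 0.007569 + 0.003364 + 0.053778 + 0.015178 + 0.084042 + 0.044142 = 0.208073
O = 0.170414 / √(0.197744 × 0.208073) = 0.170414 / 0.2028428 = 0.8401

0.84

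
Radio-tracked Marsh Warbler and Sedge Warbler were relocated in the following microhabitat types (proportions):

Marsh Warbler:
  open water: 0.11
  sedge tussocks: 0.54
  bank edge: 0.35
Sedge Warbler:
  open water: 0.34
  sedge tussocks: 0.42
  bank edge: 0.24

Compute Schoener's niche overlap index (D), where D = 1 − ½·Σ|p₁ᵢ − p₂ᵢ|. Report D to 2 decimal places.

0.77

Σ|p₁ᵢ − p₂ᵢ| = 0.23 + 0.12 + 0.11 = 0.46
D = 1 − ½ × 0.46 = 1 − 0.230 = 0.7700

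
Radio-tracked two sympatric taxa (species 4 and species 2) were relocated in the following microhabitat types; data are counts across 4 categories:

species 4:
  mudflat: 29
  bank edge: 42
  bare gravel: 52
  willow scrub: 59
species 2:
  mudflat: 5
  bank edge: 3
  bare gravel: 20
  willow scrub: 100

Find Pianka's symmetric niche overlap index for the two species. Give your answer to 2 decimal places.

0.75

Proportions for species 4 (n=182): 29/182=0.1593, 42/182=0.2308, 52/182=0.2857, 59/182=0.3242
Proportions for species 2 (n=128): 5/128=0.0391, 3/128=0.0234, 20/128=0.1563, 100/128=0.7813
Σ p₁ᵢp₂ᵢ = 0.006229 + 0.005401 + 0.044655 + 0.253297 = 0.309582
Σp_1ᵢ² = 0.1593² + 0.2308² + 0.2857² + 0.3242² = 0.025376 + 0.053269 + 0.081624 + 0.105106 = 0.265375
Σp_2ᵢ² = 0.0391² + 0.0234² + 0.1563² + 0.7813² = 0.001529 + 0.000548 + 0.024430 + 0.610430 = 0.636937
O = 0.309582 / √(0.265375 × 0.636937) = 0.309582 / 0.4111291 = 0.7530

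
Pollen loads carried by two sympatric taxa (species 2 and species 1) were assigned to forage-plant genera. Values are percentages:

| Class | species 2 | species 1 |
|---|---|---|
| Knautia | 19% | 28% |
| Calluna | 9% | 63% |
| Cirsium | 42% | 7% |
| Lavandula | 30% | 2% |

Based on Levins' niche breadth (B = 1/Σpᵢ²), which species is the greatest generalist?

species 2

Convert percentages to proportions (divide by 100).
Σp_2ᵢ² = 0.19² + 0.09² + 0.42² + 0.30² = 0.0361 + 0.0081 + 0.1764 + 0.0900 = 0.3106
B_2 = 1 / 0.3106 = 3.2196
Σp_1ᵢ² = 0.28² + 0.63² + 0.07² + 0.02² = 0.0784 + 0.3969 + 0.0049 + 0.0004 = 0.4806
B_1 = 1 / 0.4806 = 2.0807
Highest B → broadest niche (most generalist): species 2 (B = 3.22).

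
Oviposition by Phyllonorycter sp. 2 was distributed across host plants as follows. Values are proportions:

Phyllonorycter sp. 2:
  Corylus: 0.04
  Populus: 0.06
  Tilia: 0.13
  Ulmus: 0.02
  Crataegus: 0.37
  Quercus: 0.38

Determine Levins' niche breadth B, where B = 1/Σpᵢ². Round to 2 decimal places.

3.29

Σpᵢ² = 0.04² + 0.06² + 0.13² + 0.02² + 0.37² + 0.38² = 0.0016 + 0.0036 + 0.0169 + 0.0004 + 0.1369 + 0.1444 = 0.3038
B = 1 / 0.3038 = 3.2916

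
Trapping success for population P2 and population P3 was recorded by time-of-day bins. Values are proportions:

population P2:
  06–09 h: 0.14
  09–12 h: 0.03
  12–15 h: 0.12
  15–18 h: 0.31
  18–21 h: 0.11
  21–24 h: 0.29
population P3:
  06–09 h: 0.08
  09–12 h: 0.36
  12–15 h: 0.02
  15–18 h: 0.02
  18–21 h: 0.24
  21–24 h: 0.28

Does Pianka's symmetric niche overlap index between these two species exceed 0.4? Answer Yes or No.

Yes

Σ p₁ᵢp₂ᵢ = 0.0112 + 0.0108 + 0.0024 + 0.0062 + 0.0264 + 0.0812 = 0.1382
Σp_1ᵢ² = 0.14² + 0.03² + 0.12² + 0.31² + 0.11² + 0.29² = 0.0196 + 0.0009 + 0.0144 + 0.0961 + 0.0121 + 0.0841 = 0.2272
Σp_2ᵢ² = 0.08² + 0.36² + 0.02² + 0.02² + 0.24² + 0.28² = 0.0064 + 0.1296 + 0.0004 + 0.0004 + 0.0576 + 0.0784 = 0.2728
O = 0.1382 / √(0.2272 × 0.2728) = 0.1382 / 0.24896 = 0.5551
O = 0.5551 > 0.4 → Yes.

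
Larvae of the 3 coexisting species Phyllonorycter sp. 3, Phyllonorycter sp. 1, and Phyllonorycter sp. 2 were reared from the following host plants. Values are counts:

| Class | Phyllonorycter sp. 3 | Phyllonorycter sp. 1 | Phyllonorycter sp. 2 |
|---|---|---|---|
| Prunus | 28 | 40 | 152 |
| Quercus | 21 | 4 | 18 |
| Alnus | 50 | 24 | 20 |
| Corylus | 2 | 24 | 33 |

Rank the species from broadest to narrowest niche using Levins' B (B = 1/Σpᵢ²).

Phyllonorycter sp. 1 > Phyllonorycter sp. 3 > Phyllonorycter sp. 2

Proportions for Phyllonorycter sp. 3 (n=101): 28/101=0.2772, 21/101=0.2079, 50/101=0.4950, 2/101=0.0198
Proportions for Phyllonorycter sp. 1 (n=92): 40/92=0.4348, 4/92=0.0435, 24/92=0.2609, 24/92=0.2609
Proportions for Phyllonorycter sp. 2 (n=223): 152/223=0.6816, 18/223=0.0807, 20/223=0.0897, 33/223=0.1480
Σp_3ᵢ² = 0.2772² + 0.2079² + 0.4950² + 0.0198² = 0.076840 + 0.043222 + 0.245025 + 0.000392 = 0.365479
B_3 = 1 / 0.365479 = 2.7361
Σp_1ᵢ² = 0.4348² + 0.0435² + 0.2609² + 0.2609² = 0.189051 + 0.001892 + 0.068069 + 0.068069 = 0.327081
B_1 = 1 / 0.327081 = 3.0573
Σp_2ᵢ² = 0.6816² + 0.0807² + 0.0897² + 0.1480² = 0.464579 + 0.006512 + 0.008046 + 0.021904 = 0.501041
B_2 = 1 / 0.501041 = 1.9958
Ranking by B (broadest → narrowest): Phyllonorycter sp. 1 (3.06) > Phyllonorycter sp. 3 (2.74) > Phyllonorycter sp. 2 (2.00)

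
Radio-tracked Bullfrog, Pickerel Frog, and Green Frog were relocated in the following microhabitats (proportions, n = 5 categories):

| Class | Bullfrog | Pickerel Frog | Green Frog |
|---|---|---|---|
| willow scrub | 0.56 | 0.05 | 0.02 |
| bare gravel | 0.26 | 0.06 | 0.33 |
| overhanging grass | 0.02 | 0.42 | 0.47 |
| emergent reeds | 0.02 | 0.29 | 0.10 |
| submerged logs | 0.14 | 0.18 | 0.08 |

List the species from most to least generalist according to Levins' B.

Σp_Bullᵢ² = 0.56² + 0.26² + 0.02² + 0.02² + 0.14² = 0.3136 + 0.0676 + 0.0004 + 0.0004 + 0.0196 = 0.4016
B_Bull = 1 / 0.4016 = 2.4900
Σp_Pickᵢ² = 0.05² + 0.06² + 0.42² + 0.29² + 0.18² = 0.0025 + 0.0036 + 0.1764 + 0.0841 + 0.0324 = 0.2990
B_Pick = 1 / 0.2990 = 3.3445
Σp_Greeᵢ² = 0.02² + 0.33² + 0.47² + 0.10² + 0.08² = 0.0004 + 0.1089 + 0.2209 + 0.0100 + 0.0064 = 0.3466
B_Gree = 1 / 0.3466 = 2.8852
Ranking by B (broadest → narrowest): Pickerel Frog (3.34) > Green Frog (2.89) > Bullfrog (2.49)

Pickerel Frog > Green Frog > Bullfrog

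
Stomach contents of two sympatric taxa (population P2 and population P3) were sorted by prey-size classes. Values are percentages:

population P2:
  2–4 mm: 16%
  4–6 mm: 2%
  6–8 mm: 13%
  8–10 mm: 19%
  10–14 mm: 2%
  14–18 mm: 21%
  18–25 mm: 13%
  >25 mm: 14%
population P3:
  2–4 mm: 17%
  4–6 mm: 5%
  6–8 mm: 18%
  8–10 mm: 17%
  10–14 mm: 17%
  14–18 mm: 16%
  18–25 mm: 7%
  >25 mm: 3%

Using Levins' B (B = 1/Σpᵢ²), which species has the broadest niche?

Convert percentages to proportions (divide by 100).
Σp_P2ᵢ² = 0.16² + 0.02² + 0.13² + 0.19² + 0.02² + 0.21² + 0.13² + 0.14² = 0.0256 + 0.0004 + 0.0169 + 0.0361 + 0.0004 + 0.0441 + 0.0169 + 0.0196 = 0.1600
B_P2 = 1 / 0.1600 = 6.2500
Σp_P3ᵢ² = 0.17² + 0.05² + 0.18² + 0.17² + 0.17² + 0.16² + 0.07² + 0.03² = 0.0289 + 0.0025 + 0.0324 + 0.0289 + 0.0289 + 0.0256 + 0.0049 + 0.0009 = 0.1530
B_P3 = 1 / 0.1530 = 6.5359
Highest B → broadest niche (most generalist): population P3 (B = 6.54).

population P3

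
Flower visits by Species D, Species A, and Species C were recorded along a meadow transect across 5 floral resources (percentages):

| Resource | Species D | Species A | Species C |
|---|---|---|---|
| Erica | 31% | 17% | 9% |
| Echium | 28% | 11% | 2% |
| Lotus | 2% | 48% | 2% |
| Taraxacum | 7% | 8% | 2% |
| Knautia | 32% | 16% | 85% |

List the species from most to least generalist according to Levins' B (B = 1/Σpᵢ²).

Convert percentages to proportions (divide by 100).
Σp_Dᵢ² = 0.31² + 0.28² + 0.02² + 0.07² + 0.32² = 0.0961 + 0.0784 + 0.0004 + 0.0049 + 0.1024 = 0.2822
B_D = 1 / 0.2822 = 3.5436
Σp_Aᵢ² = 0.17² + 0.11² + 0.48² + 0.08² + 0.16² = 0.0289 + 0.0121 + 0.2304 + 0.0064 + 0.0256 = 0.3034
B_A = 1 / 0.3034 = 3.2960
Σp_Cᵢ² = 0.09² + 0.02² + 0.02² + 0.02² + 0.85² = 0.0081 + 0.0004 + 0.0004 + 0.0004 + 0.7225 = 0.7318
B_C = 1 / 0.7318 = 1.3665
Ranking by B (broadest → narrowest): Species D (3.54) > Species A (3.30) > Species C (1.37)

Species D > Species A > Species C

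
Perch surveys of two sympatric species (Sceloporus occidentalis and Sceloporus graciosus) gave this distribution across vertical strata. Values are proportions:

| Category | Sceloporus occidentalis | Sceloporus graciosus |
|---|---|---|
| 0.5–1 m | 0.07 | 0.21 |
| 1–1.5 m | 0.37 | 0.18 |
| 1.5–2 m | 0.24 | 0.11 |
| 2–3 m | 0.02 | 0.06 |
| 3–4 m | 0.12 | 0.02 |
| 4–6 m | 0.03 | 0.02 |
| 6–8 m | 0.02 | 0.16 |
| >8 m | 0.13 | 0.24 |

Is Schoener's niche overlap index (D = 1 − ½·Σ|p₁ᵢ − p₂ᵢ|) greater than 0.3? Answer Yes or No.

Σ|p₁ᵢ − p₂ᵢ| = 0.14 + 0.19 + 0.13 + 0.04 + 0.10 + 0.01 + 0.14 + 0.11 = 0.86
D = 1 − ½ × 0.86 = 1 − 0.430 = 0.5700
D = 0.5700 > 0.3 → Yes.

Yes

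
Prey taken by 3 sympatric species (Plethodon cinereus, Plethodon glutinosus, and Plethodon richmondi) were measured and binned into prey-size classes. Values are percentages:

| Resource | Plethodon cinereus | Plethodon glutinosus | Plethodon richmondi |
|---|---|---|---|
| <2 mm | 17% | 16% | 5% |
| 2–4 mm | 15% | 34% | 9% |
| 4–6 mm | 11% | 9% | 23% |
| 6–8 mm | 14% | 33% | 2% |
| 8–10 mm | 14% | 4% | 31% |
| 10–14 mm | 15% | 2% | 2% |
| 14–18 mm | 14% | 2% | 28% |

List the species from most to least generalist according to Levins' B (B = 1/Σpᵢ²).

Plethodon cinereus > Plethodon richmondi > Plethodon glutinosus

Convert percentages to proportions (divide by 100).
Σp_cineᵢ² = 0.17² + 0.15² + 0.11² + 0.14² + 0.14² + 0.15² + 0.14² = 0.0289 + 0.0225 + 0.0121 + 0.0196 + 0.0196 + 0.0225 + 0.0196 = 0.1448
B_cine = 1 / 0.1448 = 6.9061
Σp_glutᵢ² = 0.16² + 0.34² + 0.09² + 0.33² + 0.04² + 0.02² + 0.02² = 0.0256 + 0.1156 + 0.0081 + 0.1089 + 0.0016 + 0.0004 + 0.0004 = 0.2606
B_glut = 1 / 0.2606 = 3.8373
Σp_richᵢ² = 0.05² + 0.09² + 0.23² + 0.02² + 0.31² + 0.02² + 0.28² = 0.0025 + 0.0081 + 0.0529 + 0.0004 + 0.0961 + 0.0004 + 0.0784 = 0.2388
B_rich = 1 / 0.2388 = 4.1876
Ranking by B (broadest → narrowest): Plethodon cinereus (6.91) > Plethodon richmondi (4.19) > Plethodon glutinosus (3.84)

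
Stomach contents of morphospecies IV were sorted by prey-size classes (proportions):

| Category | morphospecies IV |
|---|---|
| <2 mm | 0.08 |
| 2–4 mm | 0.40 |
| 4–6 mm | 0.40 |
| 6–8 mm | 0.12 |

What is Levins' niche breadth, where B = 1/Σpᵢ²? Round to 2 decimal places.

2.93

Σpᵢ² = 0.08² + 0.40² + 0.40² + 0.12² = 0.0064 + 0.1600 + 0.1600 + 0.0144 = 0.3408
B = 1 / 0.3408 = 2.9343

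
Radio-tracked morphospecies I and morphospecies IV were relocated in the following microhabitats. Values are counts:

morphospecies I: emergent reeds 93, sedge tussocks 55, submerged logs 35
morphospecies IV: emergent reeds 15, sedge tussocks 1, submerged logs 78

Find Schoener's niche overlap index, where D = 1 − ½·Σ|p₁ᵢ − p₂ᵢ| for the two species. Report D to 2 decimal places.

0.36

Proportions for morphospecies I (n=183): 93/183=0.5082, 55/183=0.3005, 35/183=0.1913
Proportions for morphospecies IV (n=94): 15/94=0.1596, 1/94=0.0106, 78/94=0.8298
Σ|p₁ᵢ − p₂ᵢ| = 0.3486 + 0.2899 + 0.6385 = 1.2770
D = 1 − ½ × 1.2770 = 1 − 0.63850 = 0.36150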